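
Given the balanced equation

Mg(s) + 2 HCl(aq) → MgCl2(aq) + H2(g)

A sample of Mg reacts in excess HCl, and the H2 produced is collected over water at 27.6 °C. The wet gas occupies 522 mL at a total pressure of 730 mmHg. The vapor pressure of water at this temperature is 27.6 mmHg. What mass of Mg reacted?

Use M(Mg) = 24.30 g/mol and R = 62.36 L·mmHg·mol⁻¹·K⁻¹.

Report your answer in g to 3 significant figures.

P(H2) = 730 − 27.6 = 702.4 mmHg
n(H2) = PV/RT = (702.4 × 0.5220) / (62.36 × 300.75) = 0.01955 mol
n(Mg) = (1/1) × 0.01955 = 0.01955 mol
m(Mg) = 0.01955 × 24.30 = 0.4751 g

0.475 g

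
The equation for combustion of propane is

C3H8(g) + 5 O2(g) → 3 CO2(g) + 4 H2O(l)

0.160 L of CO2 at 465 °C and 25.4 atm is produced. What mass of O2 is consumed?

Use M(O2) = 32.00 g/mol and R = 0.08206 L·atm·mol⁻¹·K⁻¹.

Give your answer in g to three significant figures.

n(CO2) = PV/RT = (25.4 × 0.160) / (0.08206 × 738.15) = 0.06709 mol
n(O2) = (5/3) × 0.06709 = 0.1118 mol
m(O2) = 0.1118 × 32.00 = 3.578 g

3.58 g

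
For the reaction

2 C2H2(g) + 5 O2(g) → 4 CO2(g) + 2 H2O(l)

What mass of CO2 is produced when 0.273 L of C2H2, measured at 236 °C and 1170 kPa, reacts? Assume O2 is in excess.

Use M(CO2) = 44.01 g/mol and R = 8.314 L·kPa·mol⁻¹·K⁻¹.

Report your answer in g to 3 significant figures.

6.64 g

n(C2H2) = PV/RT = (1170 × 0.273) / (8.314 × 509.15) = 0.07546 mol
n(CO2) = (4/2) × 0.07546 = 0.1509 mol
m(CO2) = 0.1509 × 44.01 = 6.641 g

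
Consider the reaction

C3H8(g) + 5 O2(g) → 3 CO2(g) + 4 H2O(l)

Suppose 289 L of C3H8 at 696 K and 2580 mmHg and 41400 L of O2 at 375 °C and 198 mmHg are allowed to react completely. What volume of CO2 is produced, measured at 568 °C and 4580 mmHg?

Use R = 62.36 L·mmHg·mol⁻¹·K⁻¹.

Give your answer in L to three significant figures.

n(C3H8) = PV/RT = (2580 × 289) / (62.36 × 696) = 17.18 mol
n(O2) = PV/RT = (198 × 41400) / (62.36 × 648.15) = 202.8 mol
For 17.18 mol C3H8, stoichiometry requires (5/1) × 17.18 = 85.90 mol O2; 202.8 mol is available, so C3H8 is limiting.
n(CO2) = (3/1) × 17.18 = 51.54 mol
V(CO2) = nRT/P = 51.54 × 62.36 × 841.15 / 4580 = 590.3 L

590 L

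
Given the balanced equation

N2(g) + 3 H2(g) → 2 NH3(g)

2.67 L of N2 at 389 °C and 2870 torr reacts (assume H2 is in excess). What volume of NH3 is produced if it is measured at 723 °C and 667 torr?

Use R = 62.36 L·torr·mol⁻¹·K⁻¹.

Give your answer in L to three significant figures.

n(N2) = PV/RT = (2870 × 2.67) / (62.36 × 662.15) = 0.1856 mol
n(NH3) = (2/1) × 0.1856 = 0.3712 mol
V = nRT/P = 0.3712 × 62.36 × 996.15 / 667 = 34.57 L

34.6 L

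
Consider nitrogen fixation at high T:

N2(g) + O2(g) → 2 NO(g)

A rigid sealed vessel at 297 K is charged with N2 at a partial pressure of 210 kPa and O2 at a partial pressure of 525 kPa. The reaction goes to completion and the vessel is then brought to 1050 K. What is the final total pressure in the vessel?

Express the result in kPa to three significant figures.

At constant V, partial pressures at 297 K are proportional to moles, so apply stoichiometry directly to pressures.
P(O2) required for 210 kPa of N2 = (1/1) × 210 = 210.0 kPa; available 525 kPa, so N2 is limiting.
P(O2) remaining = 525 − (1/1) × 210 = 315.0 kPa
P(gaseous products) = (2)/1 × 210 = 420.0 kPa
P_total at 297 K = 315.0 + 420.0 = 735.0 kPa
Scaling to 1050 K: P = 735.0 × 1050/297 = 2598 kPa

2600 kPa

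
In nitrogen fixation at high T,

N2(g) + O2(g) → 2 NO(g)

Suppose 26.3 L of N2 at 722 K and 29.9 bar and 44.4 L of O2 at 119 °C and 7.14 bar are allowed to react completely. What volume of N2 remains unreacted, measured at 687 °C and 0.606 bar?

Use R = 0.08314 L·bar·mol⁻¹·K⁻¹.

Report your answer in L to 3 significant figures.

n(N2) = PV/RT = (29.9 × 26.3) / (0.08314 × 722) = 13.10 mol
n(O2) = PV/RT = (7.14 × 44.4) / (0.08314 × 392.15) = 9.723 mol
For 13.10 mol N2, stoichiometry requires (1/1) × 13.10 = 13.10 mol O2; 9.723 mol is available, so O2 is limiting.
n(N2) consumed = (1/1) × 9.723 = 9.723 mol; remaining = 13.10 − 9.723 = 3.377 mol
V(N2) = nRT/P = 3.377 × 0.08314 × 960.15 / 0.606 = 444.8 L

445 L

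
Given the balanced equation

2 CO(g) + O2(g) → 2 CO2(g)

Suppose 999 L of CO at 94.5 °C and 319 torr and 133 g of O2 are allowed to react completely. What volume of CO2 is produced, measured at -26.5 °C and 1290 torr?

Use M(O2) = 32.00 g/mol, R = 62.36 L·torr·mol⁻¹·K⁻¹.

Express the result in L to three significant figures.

n(CO) = PV/RT = (319 × 999) / (62.36 × 367.65) = 13.90 mol
n(O2) = 133 / 32.00 = 4.156 mol
For 13.90 mol CO, stoichiometry requires (1/2) × 13.90 = 6.950 mol O2; 4.156 mol is available, so O2 is limiting.
n(CO2) = (2/1) × 4.156 = 8.312 mol
V(CO2) = nRT/P = 8.312 × 62.36 × 246.65 / 1290 = 99.11 L

99.1 L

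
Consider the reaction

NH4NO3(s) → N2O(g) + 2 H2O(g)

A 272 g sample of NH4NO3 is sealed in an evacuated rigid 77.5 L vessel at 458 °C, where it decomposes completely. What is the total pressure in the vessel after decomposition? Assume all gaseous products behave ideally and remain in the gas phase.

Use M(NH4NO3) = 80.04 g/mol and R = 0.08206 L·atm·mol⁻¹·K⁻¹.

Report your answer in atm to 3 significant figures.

7.89 atm

n(NH4NO3) = 272 / 80.04 = 3.398 mol
n(gas produced) = (3/1) × 3.398 = 10.19 mol
P = nRT/V = 10.19 × 0.08206 × 731.15 / 77.5 = 7.889 atm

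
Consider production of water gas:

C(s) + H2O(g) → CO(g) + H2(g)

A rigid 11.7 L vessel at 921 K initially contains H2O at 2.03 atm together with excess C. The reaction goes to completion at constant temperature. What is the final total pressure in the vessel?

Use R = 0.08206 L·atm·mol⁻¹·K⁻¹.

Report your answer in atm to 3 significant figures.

Rigid vessel, constant T ⇒ P scales with total gas moles (1 → 2).
P_final = (2/1) × 2.03 = 4.060 atm

4.06 atm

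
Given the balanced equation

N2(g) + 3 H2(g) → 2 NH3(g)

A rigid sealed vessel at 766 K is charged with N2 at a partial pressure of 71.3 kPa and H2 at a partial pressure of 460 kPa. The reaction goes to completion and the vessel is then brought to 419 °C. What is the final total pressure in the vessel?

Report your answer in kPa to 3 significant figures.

351 kPa

At constant V, partial pressures at 766 K are proportional to moles, so apply stoichiometry directly to pressures.
P(H2) required for 71.3 kPa of N2 = (3/1) × 71.3 = 213.9 kPa; available 460 kPa, so N2 is limiting.
P(H2) remaining = 460 − (3/1) × 71.3 = 246.1 kPa
P(gaseous products) = (2)/1 × 71.3 = 142.6 kPa
P_total at 766 K = 246.1 + 142.6 = 388.7 kPa
Scaling to 419 °C: P = 388.7 × 692.15/766 = 351.2 kPa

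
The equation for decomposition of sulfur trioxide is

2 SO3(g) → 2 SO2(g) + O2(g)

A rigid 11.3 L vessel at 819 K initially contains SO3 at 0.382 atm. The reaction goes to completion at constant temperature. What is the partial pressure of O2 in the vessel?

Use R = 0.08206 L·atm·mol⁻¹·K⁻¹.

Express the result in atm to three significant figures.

n(SO3)₀ = PV/RT = (0.382 × 11.3) / (0.08206 × 819) = 0.06423 mol
n(O2) = (1/2) × 0.06423 = 0.03211 mol
P(O2) = nRT/V = 0.03211 × 0.08206 × 819 / 11.3 = 0.1910 atm

0.191 atm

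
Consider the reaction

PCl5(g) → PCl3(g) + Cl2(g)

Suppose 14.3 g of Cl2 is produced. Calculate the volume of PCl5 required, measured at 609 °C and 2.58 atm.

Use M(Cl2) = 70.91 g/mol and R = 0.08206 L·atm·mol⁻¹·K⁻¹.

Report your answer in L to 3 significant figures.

5.66 L

n(Cl2) = 14.30 / 70.91 = 0.2017 mol
n(PCl5) = (1/1) × 0.2017 = 0.2017 mol
V = nRT/P = 0.2017 × 0.08206 × 882.15 / 2.58 = 5.659 L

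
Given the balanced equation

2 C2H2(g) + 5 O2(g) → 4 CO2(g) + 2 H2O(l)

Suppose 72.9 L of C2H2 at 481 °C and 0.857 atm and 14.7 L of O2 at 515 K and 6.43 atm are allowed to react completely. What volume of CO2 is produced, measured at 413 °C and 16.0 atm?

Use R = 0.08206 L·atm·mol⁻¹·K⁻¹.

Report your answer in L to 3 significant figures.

6.30 L

n(C2H2) = PV/RT = (0.857 × 72.9) / (0.08206 × 754.15) = 1.010 mol
n(O2) = PV/RT = (6.43 × 14.7) / (0.08206 × 515) = 2.237 mol
For 1.010 mol C2H2, stoichiometry requires (5/2) × 1.010 = 2.525 mol O2; 2.237 mol is available, so O2 is limiting.
n(CO2) = (4/5) × 2.237 = 1.790 mol
V(CO2) = nRT/P = 1.790 × 0.08206 × 686.15 / 16.0 = 6.299 L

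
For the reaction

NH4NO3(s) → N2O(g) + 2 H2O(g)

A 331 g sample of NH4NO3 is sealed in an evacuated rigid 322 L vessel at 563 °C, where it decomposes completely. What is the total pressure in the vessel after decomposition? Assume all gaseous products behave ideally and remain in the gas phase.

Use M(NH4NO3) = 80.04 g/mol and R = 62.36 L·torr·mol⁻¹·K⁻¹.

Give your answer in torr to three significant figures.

2010 torr

n(NH4NO3) = 331 / 80.04 = 4.135 mol
n(gas produced) = (3/1) × 4.135 = 12.40 mol
P = nRT/V = 12.40 × 62.36 × 836.15 / 322 = 2008 torr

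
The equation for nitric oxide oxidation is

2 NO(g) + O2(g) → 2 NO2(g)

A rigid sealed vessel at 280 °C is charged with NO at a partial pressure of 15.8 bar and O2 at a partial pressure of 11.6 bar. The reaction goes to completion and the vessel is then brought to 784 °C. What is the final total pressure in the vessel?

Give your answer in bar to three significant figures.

37.3 bar

With V and T fixed, P_i ∝ n_i, so the mole ratios apply directly to partial pressures at 280 °C.
P(O2) required for 15.8 bar of NO = (1/2) × 15.8 = 7.900 bar; available 11.6 bar, so NO is limiting.
P(O2) remaining = 11.6 − (1/2) × 15.8 = 3.700 bar
P(gaseous products) = (2)/2 × 15.8 = 15.80 bar
P_total at 280 °C = 3.700 + 15.80 = 19.50 bar
Scaling to 784 °C: P = 19.50 × 1057.15/553.15 = 37.27 bar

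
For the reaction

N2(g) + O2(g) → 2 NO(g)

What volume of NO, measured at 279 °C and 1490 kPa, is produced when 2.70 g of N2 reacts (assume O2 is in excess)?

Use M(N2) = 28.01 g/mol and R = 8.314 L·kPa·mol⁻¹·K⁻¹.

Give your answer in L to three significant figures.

0.594 L

n(N2) = 2.700 / 28.01 = 0.09639 mol
n(NO) = (2/1) × 0.09639 = 0.1928 mol
V = nRT/P = 0.1928 × 8.314 × 552.15 / 1490 = 0.5940 L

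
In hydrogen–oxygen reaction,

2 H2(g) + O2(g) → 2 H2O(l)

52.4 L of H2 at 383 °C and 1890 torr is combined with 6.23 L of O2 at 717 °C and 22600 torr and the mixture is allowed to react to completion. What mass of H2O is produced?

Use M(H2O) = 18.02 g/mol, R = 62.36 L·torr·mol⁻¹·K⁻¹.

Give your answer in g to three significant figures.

43.6 g

n(H2) = PV/RT = (1890 × 52.4) / (62.36 × 656.15) = 2.420 mol
n(O2) = PV/RT = (22600 × 6.23) / (62.36 × 990.15) = 2.280 mol
For 2.420 mol H2, stoichiometry requires (1/2) × 2.420 = 1.210 mol O2; 2.280 mol is available, so H2 is limiting.
n(H2O) = (2/2) × 2.420 = 2.420 mol
m(H2O) = 2.420 × 18.02 = 43.61 g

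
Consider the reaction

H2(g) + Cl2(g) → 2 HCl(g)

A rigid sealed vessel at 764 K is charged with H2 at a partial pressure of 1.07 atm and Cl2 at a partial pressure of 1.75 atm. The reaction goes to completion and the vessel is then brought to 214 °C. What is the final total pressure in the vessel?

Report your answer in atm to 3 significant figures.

1.80 atm

At constant V, partial pressures at 764 K are proportional to moles, so apply stoichiometry directly to pressures.
P(Cl2) required for 1.07 atm of H2 = (1/1) × 1.07 = 1.070 atm; available 1.75 atm, so H2 is limiting.
P(Cl2) remaining = 1.75 − (1/1) × 1.07 = 0.6800 atm
P(gaseous products) = (2)/1 × 1.07 = 2.140 atm
P_total at 764 K = 0.6800 + 2.140 = 2.820 atm
Scaling to 214 °C: P = 2.820 × 487.15/764 = 1.798 atm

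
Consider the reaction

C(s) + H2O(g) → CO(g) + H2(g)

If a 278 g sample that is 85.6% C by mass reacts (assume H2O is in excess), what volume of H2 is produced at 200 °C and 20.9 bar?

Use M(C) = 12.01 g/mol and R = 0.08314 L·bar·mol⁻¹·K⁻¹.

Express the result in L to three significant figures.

mass of C = 278 × 85.6/100 = 238.0 g
n(C) = 238.0 / 12.01 = 19.82 mol
n(H2) = (1/1) × 19.82 = 19.82 mol
V = nRT/P = 19.82 × 0.08314 × 473.15 / 20.9 = 37.30 L

37.3 L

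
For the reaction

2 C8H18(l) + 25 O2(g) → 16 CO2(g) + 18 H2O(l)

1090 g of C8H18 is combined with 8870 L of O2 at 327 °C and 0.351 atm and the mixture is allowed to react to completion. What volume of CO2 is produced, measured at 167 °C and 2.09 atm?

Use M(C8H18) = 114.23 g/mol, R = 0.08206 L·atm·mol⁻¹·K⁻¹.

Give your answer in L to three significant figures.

699 L

n(C8H18) = 1090 / 114.23 = 9.542 mol
n(O2) = PV/RT = (0.351 × 8870) / (0.08206 × 600.15) = 63.22 mol
For 9.542 mol C8H18, stoichiometry requires (25/2) × 9.542 = 119.3 mol O2; 63.22 mol is available, so O2 is limiting.
n(CO2) = (16/25) × 63.22 = 40.46 mol
V(CO2) = nRT/P = 40.46 × 0.08206 × 440.15 / 2.09 = 699.2 L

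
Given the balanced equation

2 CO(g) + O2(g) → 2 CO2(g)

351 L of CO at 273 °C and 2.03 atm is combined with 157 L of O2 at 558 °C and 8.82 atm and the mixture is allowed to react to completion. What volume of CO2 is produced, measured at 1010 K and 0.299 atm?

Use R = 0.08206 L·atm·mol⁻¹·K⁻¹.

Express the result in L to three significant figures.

n(CO) = PV/RT = (2.03 × 351) / (0.08206 × 546.15) = 15.90 mol
n(O2) = PV/RT = (8.82 × 157) / (0.08206 × 831.15) = 20.30 mol
For 15.90 mol CO, stoichiometry requires (1/2) × 15.90 = 7.950 mol O2; 20.30 mol is available, so CO is limiting.
n(CO2) = (2/2) × 15.90 = 15.90 mol
V(CO2) = nRT/P = 15.90 × 0.08206 × 1010 / 0.299 = 4407 L

4410 L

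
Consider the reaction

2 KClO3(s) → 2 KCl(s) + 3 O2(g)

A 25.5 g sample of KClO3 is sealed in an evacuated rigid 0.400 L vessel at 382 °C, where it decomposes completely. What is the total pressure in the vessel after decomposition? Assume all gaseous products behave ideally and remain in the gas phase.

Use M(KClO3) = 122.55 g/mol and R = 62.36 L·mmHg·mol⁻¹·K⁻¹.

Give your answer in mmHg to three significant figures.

n(KClO3) = 25.5 / 122.55 = 0.2081 mol
n(gas produced) = (3/2) × 0.2081 = 0.3122 mol
P = nRT/V = 0.3122 × 62.36 × 655.15 / 0.400 = 31890 mmHg

31900 mmHg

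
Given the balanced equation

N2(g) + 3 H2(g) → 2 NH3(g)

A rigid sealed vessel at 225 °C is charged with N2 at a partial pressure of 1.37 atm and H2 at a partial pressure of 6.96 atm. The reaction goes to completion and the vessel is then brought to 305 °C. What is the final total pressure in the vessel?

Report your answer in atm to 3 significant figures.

With V and T fixed, P_i ∝ n_i, so the mole ratios apply directly to partial pressures at 225 °C.
P(H2) required for 1.37 atm of N2 = (3/1) × 1.37 = 4.110 atm; available 6.96 atm, so N2 is limiting.
P(H2) remaining = 6.96 − (3/1) × 1.37 = 2.850 atm
P(gaseous products) = (2)/1 × 1.37 = 2.740 atm
P_total at 225 °C = 2.850 + 2.740 = 5.590 atm
Scaling to 305 °C: P = 5.590 × 578.15/498.15 = 6.488 atm

6.49 atm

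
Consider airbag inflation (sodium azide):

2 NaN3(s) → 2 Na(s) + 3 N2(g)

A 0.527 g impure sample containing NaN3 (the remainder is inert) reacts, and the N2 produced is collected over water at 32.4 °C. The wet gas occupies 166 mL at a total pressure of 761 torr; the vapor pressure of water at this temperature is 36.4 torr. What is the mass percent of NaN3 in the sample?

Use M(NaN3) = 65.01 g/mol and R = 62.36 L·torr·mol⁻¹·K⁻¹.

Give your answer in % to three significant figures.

51.9 %

P(N2) = 761 − 36.4 = 724.6 torr
n(N2) = PV/RT = (724.6 × 0.1660) / (62.36 × 305.55) = 0.006313 mol
n(NaN3) = (2/3) × 0.006313 = 0.004209 mol
m(NaN3) = 0.004209 × 65.01 = 0.2736 g
%NaN3 = 0.2736 / 0.527 × 100 = 51.92%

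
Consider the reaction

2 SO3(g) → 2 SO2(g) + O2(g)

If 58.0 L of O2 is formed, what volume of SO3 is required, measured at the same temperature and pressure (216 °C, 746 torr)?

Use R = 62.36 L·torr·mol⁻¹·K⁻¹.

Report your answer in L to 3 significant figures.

116 L

At constant T and P, gas volumes are in the mole ratio: V(SO3) = (2/1) × 58.0 = 116.0 L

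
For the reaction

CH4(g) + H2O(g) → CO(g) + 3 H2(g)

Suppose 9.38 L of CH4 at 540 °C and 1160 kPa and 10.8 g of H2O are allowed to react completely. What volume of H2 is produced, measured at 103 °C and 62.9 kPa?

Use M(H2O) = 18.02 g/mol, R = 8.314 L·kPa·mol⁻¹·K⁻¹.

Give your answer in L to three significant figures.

89.4 L

n(CH4) = PV/RT = (1160 × 9.38) / (8.314 × 813.15) = 1.609 mol
n(H2O) = 10.8 / 18.02 = 0.5993 mol
For 1.609 mol CH4, stoichiometry requires (1/1) × 1.609 = 1.609 mol H2O; 0.5993 mol is available, so H2O is limiting.
n(H2) = (3/1) × 0.5993 = 1.798 mol
V(H2) = nRT/P = 1.798 × 8.314 × 376.15 / 62.9 = 89.39 L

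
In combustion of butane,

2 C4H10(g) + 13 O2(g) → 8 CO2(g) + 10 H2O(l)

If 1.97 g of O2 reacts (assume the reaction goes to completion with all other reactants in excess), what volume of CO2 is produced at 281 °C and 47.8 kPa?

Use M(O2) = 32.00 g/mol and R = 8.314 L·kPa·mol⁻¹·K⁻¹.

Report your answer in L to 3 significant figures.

3.65 L

n(O2) = 1.970 / 32.00 = 0.06156 mol
n(CO2) = (8/13) × 0.06156 = 0.03788 mol
V = nRT/P = 0.03788 × 8.314 × 554.15 / 47.8 = 3.651 L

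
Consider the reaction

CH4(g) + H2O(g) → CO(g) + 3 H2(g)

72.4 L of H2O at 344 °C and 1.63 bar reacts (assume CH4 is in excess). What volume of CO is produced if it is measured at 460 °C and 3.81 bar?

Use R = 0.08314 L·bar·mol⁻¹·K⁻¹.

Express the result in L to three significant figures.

36.8 L

n(H2O) = PV/RT = (1.63 × 72.4) / (0.08314 × 617.15) = 2.300 mol
n(CO) = (1/1) × 2.300 = 2.300 mol
V = nRT/P = 2.300 × 0.08314 × 733.15 / 3.81 = 36.80 L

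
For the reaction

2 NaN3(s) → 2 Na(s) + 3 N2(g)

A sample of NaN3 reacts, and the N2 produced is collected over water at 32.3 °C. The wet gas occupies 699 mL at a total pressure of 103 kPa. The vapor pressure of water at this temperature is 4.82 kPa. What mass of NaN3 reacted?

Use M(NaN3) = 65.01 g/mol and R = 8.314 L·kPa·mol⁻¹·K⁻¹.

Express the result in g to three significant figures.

P(N2) = 103 − 4.82 = 98.18 kPa
n(N2) = PV/RT = (98.18 × 0.6990) / (8.314 × 305.45) = 0.02702 mol
n(NaN3) = (2/3) × 0.02702 = 0.01801 mol
m(NaN3) = 0.01801 × 65.01 = 1.171 g

1.17 g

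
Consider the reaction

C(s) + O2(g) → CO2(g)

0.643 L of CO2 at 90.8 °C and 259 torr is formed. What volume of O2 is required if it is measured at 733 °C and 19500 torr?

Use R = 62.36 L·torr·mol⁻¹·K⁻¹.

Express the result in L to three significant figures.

n(CO2) = PV/RT = (259 × 0.643) / (62.36 × 363.95) = 0.007338 mol
n(O2) = (1/1) × 0.007338 = 0.007338 mol
V = nRT/P = 0.007338 × 62.36 × 1006.15 / 19500 = 0.02361 L

0.0236 L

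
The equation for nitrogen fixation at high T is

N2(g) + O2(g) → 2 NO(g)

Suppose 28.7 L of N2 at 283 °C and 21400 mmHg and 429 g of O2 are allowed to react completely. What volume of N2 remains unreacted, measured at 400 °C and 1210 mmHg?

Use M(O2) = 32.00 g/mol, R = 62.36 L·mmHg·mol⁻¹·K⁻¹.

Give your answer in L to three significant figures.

149 L

n(N2) = PV/RT = (21400 × 28.7) / (62.36 × 556.15) = 17.71 mol
n(O2) = 429 / 32.00 = 13.41 mol
For 17.71 mol N2, stoichiometry requires (1/1) × 17.71 = 17.71 mol O2; 13.41 mol is available, so O2 is limiting.
n(N2) consumed = (1/1) × 13.41 = 13.41 mol; remaining = 17.71 − 13.41 = 4.300 mol
V(N2) = nRT/P = 4.300 × 62.36 × 673.15 / 1210 = 149.2 L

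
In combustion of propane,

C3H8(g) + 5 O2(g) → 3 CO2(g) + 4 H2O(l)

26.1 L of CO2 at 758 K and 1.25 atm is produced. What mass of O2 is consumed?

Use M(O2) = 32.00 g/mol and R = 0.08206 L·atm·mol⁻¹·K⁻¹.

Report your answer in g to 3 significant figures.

28.0 g

n(CO2) = PV/RT = (1.25 × 26.1) / (0.08206 × 758) = 0.5245 mol
n(O2) = (5/3) × 0.5245 = 0.8742 mol
m(O2) = 0.8742 × 32.00 = 27.97 g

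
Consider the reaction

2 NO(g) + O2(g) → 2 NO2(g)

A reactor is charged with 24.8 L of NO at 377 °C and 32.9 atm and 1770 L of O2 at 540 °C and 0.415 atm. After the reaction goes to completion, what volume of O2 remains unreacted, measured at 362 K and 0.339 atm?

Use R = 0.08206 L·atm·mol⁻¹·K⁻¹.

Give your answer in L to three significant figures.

295 L

n(NO) = PV/RT = (32.9 × 24.8) / (0.08206 × 650.15) = 15.29 mol
n(O2) = PV/RT = (0.415 × 1770) / (0.08206 × 813.15) = 11.01 mol
For 15.29 mol NO, stoichiometry requires (1/2) × 15.29 = 7.645 mol O2; 11.01 mol is available, so NO is limiting.
n(O2) consumed = (1/2) × 15.29 = 7.645 mol; remaining = 11.01 − 7.645 = 3.365 mol
V(O2) = nRT/P = 3.365 × 0.08206 × 362 / 0.339 = 294.9 L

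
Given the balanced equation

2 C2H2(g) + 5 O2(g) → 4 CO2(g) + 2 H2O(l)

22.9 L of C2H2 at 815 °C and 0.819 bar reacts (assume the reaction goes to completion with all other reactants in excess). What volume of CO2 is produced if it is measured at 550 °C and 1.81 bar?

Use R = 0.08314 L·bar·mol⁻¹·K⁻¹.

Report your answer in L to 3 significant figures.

15.7 L

n(C2H2) = PV/RT = (0.819 × 22.9) / (0.08314 × 1088.15) = 0.2073 mol
n(CO2) = (4/2) × 0.2073 = 0.4146 mol
V = nRT/P = 0.4146 × 0.08314 × 823.15 / 1.81 = 15.68 L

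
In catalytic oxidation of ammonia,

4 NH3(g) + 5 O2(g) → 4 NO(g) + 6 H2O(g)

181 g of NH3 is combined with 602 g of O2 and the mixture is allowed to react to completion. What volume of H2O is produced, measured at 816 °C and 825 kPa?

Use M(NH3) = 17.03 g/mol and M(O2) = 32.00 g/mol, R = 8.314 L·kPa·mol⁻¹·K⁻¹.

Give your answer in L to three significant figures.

175 L

n(NH3) = 181 / 17.03 = 10.63 mol
n(O2) = 602 / 32.00 = 18.81 mol
For 10.63 mol NH3, stoichiometry requires (5/4) × 10.63 = 13.29 mol O2; 18.81 mol is available, so NH3 is limiting.
n(H2O) = (6/4) × 10.63 = 15.95 mol
V(H2O) = nRT/P = 15.95 × 8.314 × 1089.15 / 825 = 175.1 L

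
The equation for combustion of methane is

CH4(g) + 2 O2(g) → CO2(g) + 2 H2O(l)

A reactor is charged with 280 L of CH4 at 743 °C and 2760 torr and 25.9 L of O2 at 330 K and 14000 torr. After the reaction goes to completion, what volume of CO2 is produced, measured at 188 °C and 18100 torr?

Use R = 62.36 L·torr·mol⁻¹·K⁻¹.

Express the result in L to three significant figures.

14.0 L

n(CH4) = PV/RT = (2760 × 280) / (62.36 × 1016.15) = 12.20 mol
n(O2) = PV/RT = (14000 × 25.9) / (62.36 × 330) = 17.62 mol
For 12.20 mol CH4, stoichiometry requires (2/1) × 12.20 = 24.40 mol O2; 17.62 mol is available, so O2 is limiting.
n(CO2) = (1/2) × 17.62 = 8.810 mol
V(CO2) = nRT/P = 8.810 × 62.36 × 461.15 / 18100 = 14.00 L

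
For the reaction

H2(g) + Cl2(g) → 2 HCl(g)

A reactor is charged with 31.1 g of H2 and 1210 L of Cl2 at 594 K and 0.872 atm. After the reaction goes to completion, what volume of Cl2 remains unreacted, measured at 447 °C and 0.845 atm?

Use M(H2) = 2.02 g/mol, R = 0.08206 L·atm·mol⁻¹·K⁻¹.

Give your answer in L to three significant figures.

437 L

n(H2) = 31.1 / 2.02 = 15.40 mol
n(Cl2) = PV/RT = (0.872 × 1210) / (0.08206 × 594) = 21.65 mol
For 15.40 mol H2, stoichiometry requires (1/1) × 15.40 = 15.40 mol Cl2; 21.65 mol is available, so H2 is limiting.
n(Cl2) consumed = (1/1) × 15.40 = 15.40 mol; remaining = 21.65 − 15.40 = 6.250 mol
V(Cl2) = nRT/P = 6.250 × 0.08206 × 720.15 / 0.845 = 437.1 L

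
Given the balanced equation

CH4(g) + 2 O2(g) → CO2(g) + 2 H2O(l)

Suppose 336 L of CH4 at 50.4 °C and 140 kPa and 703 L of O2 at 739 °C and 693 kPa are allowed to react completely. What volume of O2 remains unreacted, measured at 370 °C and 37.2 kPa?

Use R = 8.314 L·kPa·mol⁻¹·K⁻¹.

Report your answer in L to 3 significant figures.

n(CH4) = PV/RT = (140 × 336) / (8.314 × 323.55) = 17.49 mol
n(O2) = PV/RT = (693 × 703) / (8.314 × 1012.15) = 57.89 mol
For 17.49 mol CH4, stoichiometry requires (2/1) × 17.49 = 34.98 mol O2; 57.89 mol is available, so CH4 is limiting.
n(O2) consumed = (2/1) × 17.49 = 34.98 mol; remaining = 57.89 − 34.98 = 22.91 mol
V(O2) = nRT/P = 22.91 × 8.314 × 643.15 / 37.2 = 3293 L

3290 L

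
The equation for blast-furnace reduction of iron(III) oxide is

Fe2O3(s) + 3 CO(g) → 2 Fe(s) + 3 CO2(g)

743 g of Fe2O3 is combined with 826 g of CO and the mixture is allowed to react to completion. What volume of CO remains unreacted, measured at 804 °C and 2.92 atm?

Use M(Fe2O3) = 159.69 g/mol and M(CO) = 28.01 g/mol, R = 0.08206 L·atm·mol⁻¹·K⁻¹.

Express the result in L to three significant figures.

n(Fe2O3) = 743 / 159.69 = 4.653 mol
n(CO) = 826 / 28.01 = 29.49 mol
For 4.653 mol Fe2O3, stoichiometry requires (3/1) × 4.653 = 13.96 mol CO; 29.49 mol is available, so Fe2O3 is limiting.
n(CO) consumed = (3/1) × 4.653 = 13.96 mol; remaining = 29.49 − 13.96 = 15.53 mol
V(CO) = nRT/P = 15.53 × 0.08206 × 1077.15 / 2.92 = 470.1 L

470 L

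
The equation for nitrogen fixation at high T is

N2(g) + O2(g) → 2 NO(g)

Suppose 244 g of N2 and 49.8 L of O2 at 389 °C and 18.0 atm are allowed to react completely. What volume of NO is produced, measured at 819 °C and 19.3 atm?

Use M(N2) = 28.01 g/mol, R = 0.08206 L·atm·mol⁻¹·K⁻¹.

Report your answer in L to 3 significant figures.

80.9 L

n(N2) = 244 / 28.01 = 8.711 mol
n(O2) = PV/RT = (18.0 × 49.8) / (0.08206 × 662.15) = 16.50 mol
For 8.711 mol N2, stoichiometry requires (1/1) × 8.711 = 8.711 mol O2; 16.50 mol is available, so N2 is limiting.
n(NO) = (2/1) × 8.711 = 17.42 mol
V(NO) = nRT/P = 17.42 × 0.08206 × 1092.15 / 19.3 = 80.89 L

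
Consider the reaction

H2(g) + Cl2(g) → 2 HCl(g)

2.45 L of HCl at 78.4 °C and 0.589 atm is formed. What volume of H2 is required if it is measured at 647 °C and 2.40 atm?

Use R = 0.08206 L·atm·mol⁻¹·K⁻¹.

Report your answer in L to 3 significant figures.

n(HCl) = PV/RT = (0.589 × 2.45) / (0.08206 × 351.55) = 0.05002 mol
n(H2) = (1/2) × 0.05002 = 0.02501 mol
V = nRT/P = 0.02501 × 0.08206 × 920.15 / 2.40 = 0.7869 L

0.787 L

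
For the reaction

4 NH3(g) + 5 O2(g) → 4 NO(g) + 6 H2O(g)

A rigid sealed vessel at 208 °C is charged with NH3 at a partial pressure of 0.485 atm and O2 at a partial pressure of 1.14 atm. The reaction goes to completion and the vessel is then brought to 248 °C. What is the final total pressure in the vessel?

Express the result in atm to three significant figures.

With V and T fixed, P_i ∝ n_i, so the mole ratios apply directly to partial pressures at 208 °C.
P(O2) required for 0.485 atm of NH3 = (5/4) × 0.485 = 0.6062 atm; available 1.14 atm, so NH3 is limiting.
P(O2) remaining = 1.14 − (5/4) × 0.485 = 0.5337 atm
P(gaseous products) = (4+6)/4 × 0.485 = 1.212 atm
P_total at 208 °C = 0.5337 + 1.212 = 1.746 atm
Scaling to 248 °C: P = 1.746 × 521.15/481.15 = 1.891 atm

1.89 atm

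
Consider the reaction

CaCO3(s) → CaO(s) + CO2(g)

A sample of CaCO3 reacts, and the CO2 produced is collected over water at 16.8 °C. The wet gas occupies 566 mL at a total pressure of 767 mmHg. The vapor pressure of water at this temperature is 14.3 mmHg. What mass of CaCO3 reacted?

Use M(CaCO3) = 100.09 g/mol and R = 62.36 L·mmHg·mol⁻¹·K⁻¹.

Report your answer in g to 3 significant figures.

2.36 g

P(CO2) = 767 − 14.3 = 752.7 mmHg
n(CO2) = PV/RT = (752.7 × 0.5660) / (62.36 × 289.95) = 0.02356 mol
n(CaCO3) = (1/1) × 0.02356 = 0.02356 mol
m(CaCO3) = 0.02356 × 100.09 = 2.358 g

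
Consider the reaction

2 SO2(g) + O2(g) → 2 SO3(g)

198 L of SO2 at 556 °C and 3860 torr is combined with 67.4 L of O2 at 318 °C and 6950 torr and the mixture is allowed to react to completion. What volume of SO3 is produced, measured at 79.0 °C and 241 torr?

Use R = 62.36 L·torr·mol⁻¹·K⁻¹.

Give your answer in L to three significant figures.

1350 L

n(SO2) = PV/RT = (3860 × 198) / (62.36 × 829.15) = 14.78 mol
n(O2) = PV/RT = (6950 × 67.4) / (62.36 × 591.15) = 12.71 mol
For 14.78 mol SO2, stoichiometry requires (1/2) × 14.78 = 7.390 mol O2; 12.71 mol is available, so SO2 is limiting.
n(SO3) = (2/2) × 14.78 = 14.78 mol
V(SO3) = nRT/P = 14.78 × 62.36 × 352.15 / 241 = 1347 L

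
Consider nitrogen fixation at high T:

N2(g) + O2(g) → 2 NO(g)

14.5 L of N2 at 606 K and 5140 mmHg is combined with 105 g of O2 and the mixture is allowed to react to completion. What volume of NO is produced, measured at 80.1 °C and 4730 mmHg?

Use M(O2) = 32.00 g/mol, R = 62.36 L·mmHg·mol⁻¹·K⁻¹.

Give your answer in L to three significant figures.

18.4 L

n(N2) = PV/RT = (5140 × 14.5) / (62.36 × 606) = 1.972 mol
n(O2) = 105 / 32.00 = 3.281 mol
For 1.972 mol N2, stoichiometry requires (1/1) × 1.972 = 1.972 mol O2; 3.281 mol is available, so N2 is limiting.
n(NO) = (2/1) × 1.972 = 3.944 mol
V(NO) = nRT/P = 3.944 × 62.36 × 353.25 / 4730 = 18.37 L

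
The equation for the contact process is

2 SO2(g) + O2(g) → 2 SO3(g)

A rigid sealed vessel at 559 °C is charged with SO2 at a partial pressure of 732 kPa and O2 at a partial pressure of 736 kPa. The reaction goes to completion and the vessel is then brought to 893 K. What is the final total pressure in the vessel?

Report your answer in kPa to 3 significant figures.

With V and T fixed, P_i ∝ n_i, so the mole ratios apply directly to partial pressures at 559 °C.
P(O2) required for 732 kPa of SO2 = (1/2) × 732 = 366.0 kPa; available 736 kPa, so SO2 is limiting.
P(O2) remaining = 736 − (1/2) × 732 = 370.0 kPa
P(gaseous products) = (2)/2 × 732 = 732.0 kPa
P_total at 559 °C = 370.0 + 732.0 = 1102 kPa
Scaling to 893 K: P = 1102 × 893/832.15 = 1183 kPa

1180 kPa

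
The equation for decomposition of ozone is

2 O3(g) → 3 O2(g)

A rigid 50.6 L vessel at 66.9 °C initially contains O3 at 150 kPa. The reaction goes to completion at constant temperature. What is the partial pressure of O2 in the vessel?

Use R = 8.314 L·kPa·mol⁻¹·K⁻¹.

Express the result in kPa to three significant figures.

225 kPa

n(O3)₀ = PV/RT = (150 × 50.6) / (8.314 × 340.05) = 2.685 mol
n(O2) = (3/2) × 2.685 = 4.027 mol
P(O2) = nRT/V = 4.027 × 8.314 × 340.05 / 50.6 = 225.0 kPa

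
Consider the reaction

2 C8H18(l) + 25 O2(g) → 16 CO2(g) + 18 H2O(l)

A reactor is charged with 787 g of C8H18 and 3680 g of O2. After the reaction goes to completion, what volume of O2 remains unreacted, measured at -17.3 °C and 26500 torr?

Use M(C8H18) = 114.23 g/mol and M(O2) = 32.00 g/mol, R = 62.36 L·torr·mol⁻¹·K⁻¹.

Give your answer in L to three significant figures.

17.4 L

n(C8H18) = 787 / 114.23 = 6.890 mol
n(O2) = 3680 / 32.00 = 115.0 mol
For 6.890 mol C8H18, stoichiometry requires (25/2) × 6.890 = 86.12 mol O2; 115.0 mol is available, so C8H18 is limiting.
n(O2) consumed = (25/2) × 6.890 = 86.12 mol; remaining = 115.0 − 86.12 = 28.88 mol
V(O2) = nRT/P = 28.88 × 62.36 × 255.85 / 26500 = 17.39 L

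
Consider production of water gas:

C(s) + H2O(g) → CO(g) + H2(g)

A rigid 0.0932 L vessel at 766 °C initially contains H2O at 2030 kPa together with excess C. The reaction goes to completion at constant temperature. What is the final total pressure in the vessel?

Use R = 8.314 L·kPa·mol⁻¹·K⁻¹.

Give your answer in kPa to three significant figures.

Since T and V are fixed, P_final/P_initial = n_final/n_initial = 2/1.
P_final = (2/1) × 2030 = 4060 kPa

4060 kPa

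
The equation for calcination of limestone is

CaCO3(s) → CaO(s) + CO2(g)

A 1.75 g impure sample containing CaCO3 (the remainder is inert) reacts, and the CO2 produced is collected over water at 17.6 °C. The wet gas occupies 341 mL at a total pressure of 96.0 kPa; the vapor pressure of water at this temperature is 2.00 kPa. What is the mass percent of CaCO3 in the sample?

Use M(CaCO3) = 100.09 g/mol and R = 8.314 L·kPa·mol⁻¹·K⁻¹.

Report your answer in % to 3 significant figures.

P(CO2) = 96.0 − 2.00 = 94.00 kPa
n(CO2) = PV/RT = (94.00 × 0.3410) / (8.314 × 290.75) = 0.01326 mol
n(CaCO3) = (1/1) × 0.01326 = 0.01326 mol
m(CaCO3) = 0.01326 × 100.09 = 1.327 g
%CaCO3 = 1.327 / 1.75 × 100 = 75.83%

75.8 %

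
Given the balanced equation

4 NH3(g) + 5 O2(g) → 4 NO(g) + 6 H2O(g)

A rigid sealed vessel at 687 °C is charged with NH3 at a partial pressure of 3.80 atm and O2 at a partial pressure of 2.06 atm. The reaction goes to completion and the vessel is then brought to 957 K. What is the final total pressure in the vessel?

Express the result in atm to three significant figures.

6.25 atm

With V and T fixed, P_i ∝ n_i, so the mole ratios apply directly to partial pressures at 687 °C.
P(O2) required for 3.80 atm of NH3 = (5/4) × 3.80 = 4.750 atm; available 2.06 atm, so O2 is limiting.
P(NH3) remaining = 3.80 − (4/5) × 2.06 = 2.152 atm
P(gaseous products) = (4+6)/5 × 2.06 = 4.120 atm
P_total at 687 °C = 2.152 + 4.120 = 6.272 atm
Scaling to 957 K: P = 6.272 × 957/960.15 = 6.251 atm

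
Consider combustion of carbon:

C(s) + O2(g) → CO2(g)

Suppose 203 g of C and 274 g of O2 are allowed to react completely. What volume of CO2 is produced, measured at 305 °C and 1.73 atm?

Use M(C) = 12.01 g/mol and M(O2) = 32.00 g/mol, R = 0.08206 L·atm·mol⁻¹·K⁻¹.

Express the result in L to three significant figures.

235 L

n(C) = 203 / 12.01 = 16.90 mol
n(O2) = 274 / 32.00 = 8.562 mol
For 16.90 mol C, stoichiometry requires (1/1) × 16.90 = 16.90 mol O2; 8.562 mol is available, so O2 is limiting.
n(CO2) = (1/1) × 8.562 = 8.562 mol
V(CO2) = nRT/P = 8.562 × 0.08206 × 578.15 / 1.73 = 234.8 L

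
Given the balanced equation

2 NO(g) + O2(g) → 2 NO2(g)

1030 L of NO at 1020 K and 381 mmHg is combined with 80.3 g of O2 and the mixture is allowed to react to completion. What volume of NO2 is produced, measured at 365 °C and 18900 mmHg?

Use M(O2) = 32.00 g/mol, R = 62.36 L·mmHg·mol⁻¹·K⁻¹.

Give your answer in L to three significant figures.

n(NO) = PV/RT = (381 × 1030) / (62.36 × 1020) = 6.170 mol
n(O2) = 80.3 / 32.00 = 2.509 mol
For 6.170 mol NO, stoichiometry requires (1/2) × 6.170 = 3.085 mol O2; 2.509 mol is available, so O2 is limiting.
n(NO2) = (2/1) × 2.509 = 5.018 mol
V(NO2) = nRT/P = 5.018 × 62.36 × 638.15 / 18900 = 10.57 L

10.6 L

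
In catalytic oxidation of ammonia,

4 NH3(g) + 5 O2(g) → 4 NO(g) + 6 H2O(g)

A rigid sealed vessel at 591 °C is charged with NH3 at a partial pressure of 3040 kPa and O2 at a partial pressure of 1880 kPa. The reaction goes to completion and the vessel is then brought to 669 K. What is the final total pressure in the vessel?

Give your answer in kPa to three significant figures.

With V and T fixed, P_i ∝ n_i, so the mole ratios apply directly to partial pressures at 591 °C.
P(O2) required for 3040 kPa of NH3 = (5/4) × 3040 = 3800 kPa; available 1880 kPa, so O2 is limiting.
P(NH3) remaining = 3040 − (4/5) × 1880 = 1536 kPa
P(gaseous products) = (4+6)/5 × 1880 = 3760 kPa
P_total at 591 °C = 1536 + 3760 = 5296 kPa
Scaling to 669 K: P = 5296 × 669/864.15 = 4100 kPa

4100 kPa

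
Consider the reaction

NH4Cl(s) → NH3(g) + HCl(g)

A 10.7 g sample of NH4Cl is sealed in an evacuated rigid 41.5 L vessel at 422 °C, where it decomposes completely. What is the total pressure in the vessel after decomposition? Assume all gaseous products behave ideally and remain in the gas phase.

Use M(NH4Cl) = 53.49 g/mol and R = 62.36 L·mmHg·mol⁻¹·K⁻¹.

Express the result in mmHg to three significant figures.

418 mmHg

n(NH4Cl) = 10.7 / 53.49 = 0.2000 mol
n(gas produced) = (2/1) × 0.2000 = 0.4000 mol
P = nRT/V = 0.4000 × 62.36 × 695.15 / 41.5 = 417.8 mmHg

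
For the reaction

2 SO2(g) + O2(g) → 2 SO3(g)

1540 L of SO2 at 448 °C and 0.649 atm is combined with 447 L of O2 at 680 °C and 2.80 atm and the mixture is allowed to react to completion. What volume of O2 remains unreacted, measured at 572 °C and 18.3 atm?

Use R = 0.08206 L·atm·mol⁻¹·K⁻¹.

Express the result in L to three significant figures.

n(SO2) = PV/RT = (0.649 × 1540) / (0.08206 × 721.15) = 16.89 mol
n(O2) = PV/RT = (2.80 × 447) / (0.08206 × 953.15) = 16.00 mol
For 16.89 mol SO2, stoichiometry requires (1/2) × 16.89 = 8.445 mol O2; 16.00 mol is available, so SO2 is limiting.
n(O2) consumed = (1/2) × 16.89 = 8.445 mol; remaining = 16.00 − 8.445 = 7.555 mol
V(O2) = nRT/P = 7.555 × 0.08206 × 845.15 / 18.3 = 28.63 L

28.6 L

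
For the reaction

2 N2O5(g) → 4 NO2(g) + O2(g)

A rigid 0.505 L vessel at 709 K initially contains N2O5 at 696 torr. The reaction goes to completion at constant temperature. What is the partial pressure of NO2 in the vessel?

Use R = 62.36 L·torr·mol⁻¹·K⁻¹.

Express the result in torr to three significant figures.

1390 torr

n(N2O5)₀ = PV/RT = (696 × 0.505) / (62.36 × 709) = 0.007950 mol
n(NO2) = (4/2) × 0.007950 = 0.01590 mol
P(NO2) = nRT/V = 0.01590 × 62.36 × 709 / 0.505 = 1392 torr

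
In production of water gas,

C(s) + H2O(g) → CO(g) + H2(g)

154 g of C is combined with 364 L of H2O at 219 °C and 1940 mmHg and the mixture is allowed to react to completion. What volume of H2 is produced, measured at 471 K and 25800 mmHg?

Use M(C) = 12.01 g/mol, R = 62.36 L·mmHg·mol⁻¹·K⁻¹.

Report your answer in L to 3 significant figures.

14.6 L

n(C) = 154 / 12.01 = 12.82 mol
n(H2O) = PV/RT = (1940 × 364) / (62.36 × 492.15) = 23.01 mol
For 12.82 mol C, stoichiometry requires (1/1) × 12.82 = 12.82 mol H2O; 23.01 mol is available, so C is limiting.
n(H2) = (1/1) × 12.82 = 12.82 mol
V(H2) = nRT/P = 12.82 × 62.36 × 471 / 25800 = 14.59 L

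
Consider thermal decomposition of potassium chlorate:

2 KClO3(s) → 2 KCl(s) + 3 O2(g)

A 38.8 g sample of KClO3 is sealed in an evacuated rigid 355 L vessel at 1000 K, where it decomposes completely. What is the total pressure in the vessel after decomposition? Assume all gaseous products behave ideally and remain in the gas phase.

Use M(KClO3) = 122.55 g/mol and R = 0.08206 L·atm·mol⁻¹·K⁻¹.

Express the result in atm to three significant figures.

n(KClO3) = 38.8 / 122.55 = 0.3166 mol
n(gas produced) = (3/2) × 0.3166 = 0.4749 mol
P = nRT/V = 0.4749 × 0.08206 × 1000 / 355 = 0.1098 atm

0.110 atm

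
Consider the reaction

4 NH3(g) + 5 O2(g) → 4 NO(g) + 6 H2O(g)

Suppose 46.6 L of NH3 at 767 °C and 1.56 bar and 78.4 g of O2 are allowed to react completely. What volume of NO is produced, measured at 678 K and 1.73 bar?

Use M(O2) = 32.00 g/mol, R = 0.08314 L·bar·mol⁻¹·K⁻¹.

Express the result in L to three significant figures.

27.4 L

n(NH3) = PV/RT = (1.56 × 46.6) / (0.08314 × 1040.15) = 0.8406 mol
n(O2) = 78.4 / 32.00 = 2.450 mol
For 0.8406 mol NH3, stoichiometry requires (5/4) × 0.8406 = 1.051 mol O2; 2.450 mol is available, so NH3 is limiting.
n(NO) = (4/4) × 0.8406 = 0.8406 mol
V(NO) = nRT/P = 0.8406 × 0.08314 × 678 / 1.73 = 27.39 L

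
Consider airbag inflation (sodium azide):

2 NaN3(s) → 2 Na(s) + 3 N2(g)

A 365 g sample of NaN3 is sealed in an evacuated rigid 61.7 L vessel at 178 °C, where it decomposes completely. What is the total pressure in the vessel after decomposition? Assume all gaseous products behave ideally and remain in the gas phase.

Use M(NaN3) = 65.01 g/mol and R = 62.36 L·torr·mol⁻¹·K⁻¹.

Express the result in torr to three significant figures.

3840 torr

n(NaN3) = 365 / 65.01 = 5.615 mol
n(gas produced) = (3/2) × 5.615 = 8.422 mol
P = nRT/V = 8.422 × 62.36 × 451.15 / 61.7 = 3840 torr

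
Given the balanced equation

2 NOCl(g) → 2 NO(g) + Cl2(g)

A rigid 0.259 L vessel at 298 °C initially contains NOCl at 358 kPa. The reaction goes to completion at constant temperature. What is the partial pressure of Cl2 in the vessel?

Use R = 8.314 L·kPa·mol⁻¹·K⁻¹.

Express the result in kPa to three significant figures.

179 kPa

n(NOCl)₀ = PV/RT = (358 × 0.259) / (8.314 × 571.15) = 0.01953 mol
n(Cl2) = (1/2) × 0.01953 = 0.009765 mol
P(Cl2) = nRT/V = 0.009765 × 8.314 × 571.15 / 0.259 = 179.0 kPa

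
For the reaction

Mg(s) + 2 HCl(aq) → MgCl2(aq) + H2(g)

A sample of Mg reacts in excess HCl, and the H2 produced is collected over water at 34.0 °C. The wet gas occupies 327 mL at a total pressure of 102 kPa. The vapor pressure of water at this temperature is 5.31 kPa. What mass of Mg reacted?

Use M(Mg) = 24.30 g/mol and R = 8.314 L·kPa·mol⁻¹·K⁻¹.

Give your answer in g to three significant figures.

P(H2) = 102 − 5.31 = 96.69 kPa
n(H2) = PV/RT = (96.69 × 0.3270) / (8.314 × 307.15) = 0.01238 mol
n(Mg) = (1/1) × 0.01238 = 0.01238 mol
m(Mg) = 0.01238 × 24.30 = 0.3008 g

0.301 g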